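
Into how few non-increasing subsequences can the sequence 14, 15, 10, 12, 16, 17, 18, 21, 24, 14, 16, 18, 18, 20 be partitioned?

7

The minimum number of non-increasing subsequences covering a sequence equals the length of its longest strictly increasing subsequence.
LIS length is 7 (e.g. 14, 15, 16, 17, 18, 21, 24), so 7 piles are needed.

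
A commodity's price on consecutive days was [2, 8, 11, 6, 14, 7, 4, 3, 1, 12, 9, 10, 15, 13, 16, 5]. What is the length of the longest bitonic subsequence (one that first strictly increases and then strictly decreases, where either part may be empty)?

inc[i] = longest strictly increasing subsequence ending at i; dec[i] = longest strictly decreasing subsequence starting at i:
i:      1  2  3  4  5  6  7  8  9 10 11 12 13 14 15 16
a[i]:   2  8 11  6 14  7  4  3  1 12  9 10 15 13 16  5
inc:    1  2  3  2  4  3  2  2  1  4  4  5  6  6  7  3
dec:    2  5  5  4  5  4  3  2  1  3  2  2  3  2  2  1
Best peak at i=5 (value 14): inc=4, dec=5, length 4+5−1 = 8.

8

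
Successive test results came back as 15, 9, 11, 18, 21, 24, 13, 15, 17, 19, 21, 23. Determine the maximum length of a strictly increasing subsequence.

Let dp[i] be the length of the longest such subsequence ending at index i:
i:      1  2  3  4  5  6  7  8  9 10 11 12
a[i]:  15  9 11 18 21 24 13 15 17 19 21 23
dp:     1  1  2  3  4  5  3  4  5  6  7  8
Maximum dp value is 8.

8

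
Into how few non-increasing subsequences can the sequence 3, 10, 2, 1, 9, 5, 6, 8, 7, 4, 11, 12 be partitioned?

6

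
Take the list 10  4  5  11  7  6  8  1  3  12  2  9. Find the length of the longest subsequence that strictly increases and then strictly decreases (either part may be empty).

inc[i] = longest strictly increasing subsequence ending at i; dec[i] = longest strictly decreasing subsequence starting at i:
i:      1  2  3  4  5  6  7  8  9 10 11 12
a[i]:  10  4  5 11  7  6  8  1  3 12  2  9
inc:    1  1  2  3  3  3  4  1  2  5  2  5
dec:    5  3  3  5  4  3  3  1  2  2  1  1
Best peak at i=4 (value 11): inc=3, dec=5, length 3+5−1 = 7.

7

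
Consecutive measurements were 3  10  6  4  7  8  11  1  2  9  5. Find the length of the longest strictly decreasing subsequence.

4

Negate each value so 'decreasing' becomes 'increasing', then run patience tails on the negated sequence:
-3 → extends → [-3]
-10 → replaces -3 → [-10]
-6 → extends → [-10, -6]
-4 → extends → [-10, -6, -4]
-7 → replaces -6 → [-10, -7, -4]
-8 → replaces -7 → [-10, -8, -4]
-11 → replaces -10 → [-11, -8, -4]
-1 → extends → [-11, -8, -4, -1]
-2 → replaces -1 → [-11, -8, -4, -2]
-9 → replaces -8 → [-11, -9, -4, -2]
-5 → replaces -4 → [-11, -9, -5, -2]
Four tails, so the longest strictly decreasing subsequence of the original has length 4.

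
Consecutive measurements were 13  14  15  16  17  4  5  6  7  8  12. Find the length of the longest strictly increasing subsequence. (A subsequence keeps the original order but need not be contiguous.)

Let dp[i] be the length of the longest such subsequence ending at index i:
i:      1  2  3  4  5  6  7  8  9 10 11
a[i]:  13 14 15 16 17  4  5  6  7  8 12
dp:     1  2  3  4  5  1  2  3  4  5  6
Maximum dp value is 6.

6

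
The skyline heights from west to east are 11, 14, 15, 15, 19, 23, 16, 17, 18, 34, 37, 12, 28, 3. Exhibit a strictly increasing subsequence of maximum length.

Patience tails give the LIS length; then backtrack through the dp parents:
11 → extends → [11]
14 → extends → [11, 14]
15 → extends → [11, 14, 15]
15 → already a tail → [11, 14, 15]
19 → extends → [11, 14, 15, 19]
23 → extends → [11, 14, 15, 19, 23]
16 → replaces 19 → [11, 14, 15, 16, 23]
17 → replaces 23 → [11, 14, 15, 16, 17]
18 → extends → [11, 14, 15, 16, 17, 18]
34 → extends → [11, 14, 15, 16, 17, 18, 34]
37 → extends → [11, 14, 15, 16, 17, 18, 34, 37]
12 → replaces 14 → [11, 12, 15, 16, 17, 18, 34, 37]
28 → replaces 34 → [11, 12, 15, 16, 17, 18, 28, 37]
3 → replaces 11 → [3, 12, 15, 16, 17, 18, 28, 37]
Length 8; one witness is 11, 14, 15, 16, 17, 18, 34, 37.

11, 14, 15, 16, 17, 18, 34, 37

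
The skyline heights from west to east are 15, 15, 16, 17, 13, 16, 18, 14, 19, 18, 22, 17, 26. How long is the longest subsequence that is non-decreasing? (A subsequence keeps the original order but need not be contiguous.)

8

Track the smallest tail for each achievable length (allowing ties):
15 → extends → [15]
15 → extends → [15, 15]
16 → extends → [15, 15, 16]
17 → extends → [15, 15, 16, 17]
13 → replaces 15 → [13, 15, 16, 17]
16 → replaces 17 → [13, 15, 16, 16]
18 → extends → [13, 15, 16, 16, 18]
14 → replaces 15 → [13, 14, 16, 16, 18]
19 → extends → [13, 14, 16, 16, 18, 19]
18 → replaces 19 → [13, 14, 16, 16, 18, 18]
22 → extends → [13, 14, 16, 16, 18, 18, 22]
17 → replaces 18 → [13, 14, 16, 16, 17, 18, 22]
26 → extends → [13, 14, 16, 16, 17, 18, 22, 26]
Eight tails, so the longest non-decreasing subsequence has length 8 (e.g. 15, 15, 16, 17, 18, 19, 22, 26).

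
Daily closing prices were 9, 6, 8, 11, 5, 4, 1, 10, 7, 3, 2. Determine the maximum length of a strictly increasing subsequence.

3

Track the smallest tail for each achievable length (strict):
9 → extends → [9]
6 → replaces 9 → [6]
8 → extends → [6, 8]
11 → extends → [6, 8, 11]
5 → replaces 6 → [5, 8, 11]
4 → replaces 5 → [4, 8, 11]
1 → replaces 4 → [1, 8, 11]
10 → replaces 11 → [1, 8, 10]
7 → replaces 8 → [1, 7, 10]
3 → replaces 7 → [1, 3, 10]
2 → replaces 3 → [1, 2, 10]
Three tails, so the longest strictly increasing subsequence has length 3 (e.g. 6, 8, 11).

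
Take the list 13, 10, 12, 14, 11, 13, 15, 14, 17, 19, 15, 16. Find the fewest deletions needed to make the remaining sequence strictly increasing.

6

Fewest deletions = n − (longest strictly increasing subsequence).
Patience tails:
13 → extends → [13]
10 → replaces 13 → [10]
12 → extends → [10, 12]
14 → extends → [10, 12, 14]
11 → replaces 12 → [10, 11, 14]
13 → replaces 14 → [10, 11, 13]
15 → extends → [10, 11, 13, 15]
14 → replaces 15 → [10, 11, 13, 14]
17 → extends → [10, 11, 13, 14, 17]
19 → extends → [10, 11, 13, 14, 17, 19]
15 → replaces 17 → [10, 11, 13, 14, 15, 19]
16 → replaces 19 → [10, 11, 13, 14, 15, 16]
Longest strictly increasing subsequence has length 6, so deletions = 12 − 6 = 6.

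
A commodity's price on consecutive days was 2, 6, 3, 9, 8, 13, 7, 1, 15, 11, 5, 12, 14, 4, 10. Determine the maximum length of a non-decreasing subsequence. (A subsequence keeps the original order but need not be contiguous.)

Track the smallest tail for each achievable length (allowing ties):
2 → extends → [2]
6 → extends → [2, 6]
3 → replaces 6 → [2, 3]
9 → extends → [2, 3, 9]
8 → replaces 9 → [2, 3, 8]
13 → extends → [2, 3, 8, 13]
7 → replaces 8 → [2, 3, 7, 13]
1 → replaces 2 → [1, 3, 7, 13]
15 → extends → [1, 3, 7, 13, 15]
11 → replaces 13 → [1, 3, 7, 11, 15]
5 → replaces 7 → [1, 3, 5, 11, 15]
12 → replaces 15 → [1, 3, 5, 11, 12]
14 → extends → [1, 3, 5, 11, 12, 14]
4 → replaces 5 → [1, 3, 4, 11, 12, 14]
10 → replaces 11 → [1, 3, 4, 10, 12, 14]
Six tails, so the longest non-decreasing subsequence has length 6 (e.g. 2, 6, 9, 11, 12, 14).

6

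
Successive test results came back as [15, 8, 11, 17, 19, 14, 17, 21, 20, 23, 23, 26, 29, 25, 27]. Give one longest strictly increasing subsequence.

8, 11, 17, 19, 21, 23, 26, 29

Patience tails give the LIS length; then backtrack through the dp parents:
15 → extends → [15]
8 → replaces 15 → [8]
11 → extends → [8, 11]
17 → extends → [8, 11, 17]
19 → extends → [8, 11, 17, 19]
14 → replaces 17 → [8, 11, 14, 19]
17 → replaces 19 → [8, 11, 14, 17]
21 → extends → [8, 11, 14, 17, 21]
20 → replaces 21 → [8, 11, 14, 17, 20]
23 → extends → [8, 11, 14, 17, 20, 23]
23 → already a tail → [8, 11, 14, 17, 20, 23]
26 → extends → [8, 11, 14, 17, 20, 23, 26]
29 → extends → [8, 11, 14, 17, 20, 23, 26, 29]
25 → replaces 26 → [8, 11, 14, 17, 20, 23, 25, 29]
27 → replaces 29 → [8, 11, 14, 17, 20, 23, 25, 27]
Length 8; one witness is 8, 11, 17, 19, 21, 23, 26, 29.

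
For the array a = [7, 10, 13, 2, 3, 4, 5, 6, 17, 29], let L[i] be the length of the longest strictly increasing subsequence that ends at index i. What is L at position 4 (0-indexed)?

dp[i] = 1 + max{dp[j] : j<i, a[j]<a[i]} (or 1 if no such j):
i:      0  1  2  3  4  5  6  7  8  9
a[i]:   7 10 13  2  3  4  5  6 17 29
dp:     1  2  3  1  2  3  4  5  6  7
At index 4 the value is 2.

2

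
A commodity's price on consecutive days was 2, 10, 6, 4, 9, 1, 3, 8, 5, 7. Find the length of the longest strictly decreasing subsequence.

Negate each value so 'decreasing' becomes 'increasing', then run patience tails on the negated sequence:
-2 → extends → [-2]
-10 → replaces -2 → [-10]
-6 → extends → [-10, -6]
-4 → extends → [-10, -6, -4]
-9 → replaces -6 → [-10, -9, -4]
-1 → extends → [-10, -9, -4, -1]
-3 → replaces -1 → [-10, -9, -4, -3]
-8 → replaces -4 → [-10, -9, -8, -3]
-5 → replaces -3 → [-10, -9, -8, -5]
-7 → replaces -5 → [-10, -9, -8, -7]
Four tails, so the longest strictly decreasing subsequence of the original has length 4.

4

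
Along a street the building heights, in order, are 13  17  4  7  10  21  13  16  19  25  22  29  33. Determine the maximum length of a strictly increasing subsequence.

9

Let dp[i] be the length of the longest such subsequence ending at index i:
i:      1  2  3  4  5  6  7  8  9 10 11 12 13
a[i]:  13 17  4  7 10 21 13 16 19 25 22 29 33
dp:     1  2  1  2  3  4  4  5  6  7  7  8  9
Maximum dp value is 9.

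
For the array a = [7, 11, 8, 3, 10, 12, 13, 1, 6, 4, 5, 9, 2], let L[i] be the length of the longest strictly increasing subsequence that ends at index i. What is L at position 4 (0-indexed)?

3

dp[i] = 1 + max{dp[j] : j<i, a[j]<a[i]} (or 1 if no such j):
i:      0  1  2  3  4  5  6  7  8  9 10 11 12
a[i]:   7 11  8  3 10 12 13  1  6  4  5  9  2
dp:     1  2  2  1  3  4  5  1  2  2  3  4  2
At index 4 the value is 3.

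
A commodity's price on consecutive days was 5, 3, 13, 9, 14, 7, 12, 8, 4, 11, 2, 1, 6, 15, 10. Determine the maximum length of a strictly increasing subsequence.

5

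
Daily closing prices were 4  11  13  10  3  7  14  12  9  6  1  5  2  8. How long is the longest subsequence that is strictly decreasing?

Negate each value so 'decreasing' becomes 'increasing', then run patience tails on the negated sequence:
-4 → extends → [-4]
-11 → replaces -4 → [-11]
-13 → replaces -11 → [-13]
-10 → extends → [-13, -10]
-3 → extends → [-13, -10, -3]
-7 → replaces -3 → [-13, -10, -7]
-14 → replaces -13 → [-14, -10, -7]
-12 → replaces -10 → [-14, -12, -7]
-9 → replaces -7 → [-14, -12, -9]
-6 → extends → [-14, -12, -9, -6]
-1 → extends → [-14, -12, -9, -6, -1]
-5 → replaces -1 → [-14, -12, -9, -6, -5]
-2 → extends → [-14, -12, -9, -6, -5, -2]
-8 → replaces -6 → [-14, -12, -9, -8, -5, -2]
Six tails, so the longest strictly decreasing subsequence of the original has length 6.

6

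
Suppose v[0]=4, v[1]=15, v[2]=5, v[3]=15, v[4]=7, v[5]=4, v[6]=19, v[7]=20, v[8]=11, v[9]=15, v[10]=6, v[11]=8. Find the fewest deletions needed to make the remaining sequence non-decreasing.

Fewest deletions = n − (longest non-decreasing subsequence).
i:      0  1  2  3  4  5  6  7  8  9 10 11
v[i]:   4 15  5 15  7  4 19 20 11 15  6  8
dp:     1  2  2  3  3  2  4  5  4  5  3  4
max dp = 5, so deletions = 12 − 5 = 7.

7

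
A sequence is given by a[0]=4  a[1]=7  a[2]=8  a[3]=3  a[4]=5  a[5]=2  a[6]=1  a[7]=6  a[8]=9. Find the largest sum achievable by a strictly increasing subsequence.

28

Let S[i] be the best sum of a strictly increasing subsequence ending at i:
i:      0  1  2  3  4  5  6  7  8
a[i]:   4  7  8  3  5  2  1  6  9
S:      4 11 19  3  9  2  1 15 28
Maximum is 28 (e.g. 4 + 7 + 8 + 9).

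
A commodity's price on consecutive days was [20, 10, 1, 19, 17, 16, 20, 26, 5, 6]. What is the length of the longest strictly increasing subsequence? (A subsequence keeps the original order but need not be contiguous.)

4

Track the smallest tail for each achievable length (strict):
20 → extends → [20]
10 → replaces 20 → [10]
1 → replaces 10 → [1]
19 → extends → [1, 19]
17 → replaces 19 → [1, 17]
16 → replaces 17 → [1, 16]
20 → extends → [1, 16, 20]
26 → extends → [1, 16, 20, 26]
5 → replaces 16 → [1, 5, 20, 26]
6 → replaces 20 → [1, 5, 6, 26]
Four tails, so the longest strictly increasing subsequence has length 4 (e.g. 10, 19, 20, 26).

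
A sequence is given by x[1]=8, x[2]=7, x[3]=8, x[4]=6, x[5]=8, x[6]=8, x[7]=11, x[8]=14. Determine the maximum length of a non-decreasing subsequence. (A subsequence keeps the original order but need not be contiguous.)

6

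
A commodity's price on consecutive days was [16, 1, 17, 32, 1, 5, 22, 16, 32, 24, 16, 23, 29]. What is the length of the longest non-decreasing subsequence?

Track the smallest tail for each achievable length (allowing ties):
16 → extends → [16]
1 → replaces 16 → [1]
17 → extends → [1, 17]
32 → extends → [1, 17, 32]
1 → replaces 17 → [1, 1, 32]
5 → replaces 32 → [1, 1, 5]
22 → extends → [1, 1, 5, 22]
16 → replaces 22 → [1, 1, 5, 16]
32 → extends → [1, 1, 5, 16, 32]
24 → replaces 32 → [1, 1, 5, 16, 24]
16 → replaces 24 → [1, 1, 5, 16, 16]
23 → extends → [1, 1, 5, 16, 16, 23]
29 → extends → [1, 1, 5, 16, 16, 23, 29]
Seven tails, so the longest non-decreasing subsequence has length 7 (e.g. 1, 1, 5, 16, 16, 23, 29).

7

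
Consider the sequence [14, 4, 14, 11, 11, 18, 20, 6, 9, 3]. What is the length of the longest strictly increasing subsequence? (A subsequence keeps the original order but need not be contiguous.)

Let dp[i] be the length of the longest such subsequence ending at index i:
i:      1  2  3  4  5  6  7  8  9 10
a[i]:  14  4 14 11 11 18 20  6  9  3
dp:     1  1  2  2  2  3  4  2  3  1
Maximum dp value is 4.

4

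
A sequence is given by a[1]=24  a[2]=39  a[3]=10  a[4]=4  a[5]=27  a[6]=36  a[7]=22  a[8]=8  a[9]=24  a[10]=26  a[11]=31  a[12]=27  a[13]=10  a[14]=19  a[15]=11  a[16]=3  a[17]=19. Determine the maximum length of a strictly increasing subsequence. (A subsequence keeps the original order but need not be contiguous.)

Let dp[i] be the length of the longest such subsequence ending at index i:
i:      1  2  3  4  5  6  7  8  9 10 11 12 13 14 15 16 17
a[i]:  24 39 10  4 27 36 22  8 24 26 31 27 10 19 11  3 19
dp:     1  2  1  1  2  3  2  2  3  4  5  5  3  4  4  1  5
Maximum dp value is 5.

5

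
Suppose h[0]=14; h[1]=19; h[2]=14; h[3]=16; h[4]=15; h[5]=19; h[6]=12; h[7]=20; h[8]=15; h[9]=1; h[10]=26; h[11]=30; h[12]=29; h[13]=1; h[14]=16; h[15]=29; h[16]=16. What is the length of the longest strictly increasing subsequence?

Track the smallest tail for each achievable length (strict):
14 → extends → [14]
19 → extends → [14, 19]
14 → already a tail → [14, 19]
16 → replaces 19 → [14, 16]
15 → replaces 16 → [14, 15]
19 → extends → [14, 15, 19]
12 → replaces 14 → [12, 15, 19]
20 → extends → [12, 15, 19, 20]
15 → already a tail → [12, 15, 19, 20]
1 → replaces 12 → [1, 15, 19, 20]
26 → extends → [1, 15, 19, 20, 26]
30 → extends → [1, 15, 19, 20, 26, 30]
29 → replaces 30 → [1, 15, 19, 20, 26, 29]
1 → already a tail → [1, 15, 19, 20, 26, 29]
16 → replaces 19 → [1, 15, 16, 20, 26, 29]
29 → already a tail → [1, 15, 16, 20, 26, 29]
16 → already a tail → [1, 15, 16, 20, 26, 29]
Six tails, so the longest strictly increasing subsequence has length 6 (e.g. 14, 16, 19, 20, 26, 30).

6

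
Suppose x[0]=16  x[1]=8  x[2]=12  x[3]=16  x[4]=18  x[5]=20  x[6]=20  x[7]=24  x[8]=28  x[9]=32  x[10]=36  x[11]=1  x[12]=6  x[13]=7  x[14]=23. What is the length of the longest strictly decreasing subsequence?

3

Negate each value so 'decreasing' becomes 'increasing', then run patience tails on the negated sequence:
-16 → extends → [-16]
-8 → extends → [-16, -8]
-12 → replaces -8 → [-16, -12]
-16 → already a tail → [-16, -12]
-18 → replaces -16 → [-18, -12]
-20 → replaces -18 → [-20, -12]
-20 → already a tail → [-20, -12]
-24 → replaces -20 → [-24, -12]
-28 → replaces -24 → [-28, -12]
-32 → replaces -28 → [-32, -12]
-36 → replaces -32 → [-36, -12]
-1 → extends → [-36, -12, -1]
-6 → replaces -1 → [-36, -12, -6]
-7 → replaces -6 → [-36, -12, -7]
-23 → replaces -12 → [-36, -23, -7]
Three tails, so the longest strictly decreasing subsequence of the original has length 3.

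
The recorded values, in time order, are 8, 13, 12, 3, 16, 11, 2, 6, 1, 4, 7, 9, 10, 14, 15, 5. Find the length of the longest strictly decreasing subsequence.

5

Negate each value so 'decreasing' becomes 'increasing', then run patience tails on the negated sequence:
-8 → extends → [-8]
-13 → replaces -8 → [-13]
-12 → extends → [-13, -12]
-3 → extends → [-13, -12, -3]
-16 → replaces -13 → [-16, -12, -3]
-11 → replaces -3 → [-16, -12, -11]
-2 → extends → [-16, -12, -11, -2]
-6 → replaces -2 → [-16, -12, -11, -6]
-1 → extends → [-16, -12, -11, -6, -1]
-4 → replaces -1 → [-16, -12, -11, -6, -4]
-7 → replaces -6 → [-16, -12, -11, -7, -4]
-9 → replaces -7 → [-16, -12, -11, -9, -4]
-10 → replaces -9 → [-16, -12, -11, -10, -4]
-14 → replaces -12 → [-16, -14, -11, -10, -4]
-15 → replaces -14 → [-16, -15, -11, -10, -4]
-5 → replaces -4 → [-16, -15, -11, -10, -5]
Five tails, so the longest strictly decreasing subsequence of the original has length 5.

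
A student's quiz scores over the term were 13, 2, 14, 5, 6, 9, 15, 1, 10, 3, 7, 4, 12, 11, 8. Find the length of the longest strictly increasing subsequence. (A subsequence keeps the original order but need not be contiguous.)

Track the smallest tail for each achievable length (strict):
13 → extends → [13]
2 → replaces 13 → [2]
14 → extends → [2, 14]
5 → replaces 14 → [2, 5]
6 → extends → [2, 5, 6]
9 → extends → [2, 5, 6, 9]
15 → extends → [2, 5, 6, 9, 15]
1 → replaces 2 → [1, 5, 6, 9, 15]
10 → replaces 15 → [1, 5, 6, 9, 10]
3 → replaces 5 → [1, 3, 6, 9, 10]
7 → replaces 9 → [1, 3, 6, 7, 10]
4 → replaces 6 → [1, 3, 4, 7, 10]
12 → extends → [1, 3, 4, 7, 10, 12]
11 → replaces 12 → [1, 3, 4, 7, 10, 11]
8 → replaces 10 → [1, 3, 4, 7, 8, 11]
Six tails, so the longest strictly increasing subsequence has length 6 (e.g. 2, 5, 6, 9, 10, 12).

6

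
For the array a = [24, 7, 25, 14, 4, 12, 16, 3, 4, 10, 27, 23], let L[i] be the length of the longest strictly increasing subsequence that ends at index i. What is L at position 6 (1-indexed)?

dp[i] = 1 + max{dp[j] : j<i, a[j]<a[i]} (or 1 if no such j):
i:      1  2  3  4  5  6  7  8  9 10 11 12
a[i]:  24  7 25 14  4 12 16  3  4 10 27 23
dp:     1  1  2  2  1  2  3  1  2  3  4  4
At index 6 the value is 2.

2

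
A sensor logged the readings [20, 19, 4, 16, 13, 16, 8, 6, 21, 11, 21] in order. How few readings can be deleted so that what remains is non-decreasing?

6

Fewest deletions = n − (longest non-decreasing subsequence).
Patience tails:
20 → extends → [20]
19 → replaces 20 → [19]
4 → replaces 19 → [4]
16 → extends → [4, 16]
13 → replaces 16 → [4, 13]
16 → extends → [4, 13, 16]
8 → replaces 13 → [4, 8, 16]
6 → replaces 8 → [4, 6, 16]
21 → extends → [4, 6, 16, 21]
11 → replaces 16 → [4, 6, 11, 21]
21 → extends → [4, 6, 11, 21, 21]
Longest non-decreasing subsequence has length 5, so deletions = 11 − 5 = 6.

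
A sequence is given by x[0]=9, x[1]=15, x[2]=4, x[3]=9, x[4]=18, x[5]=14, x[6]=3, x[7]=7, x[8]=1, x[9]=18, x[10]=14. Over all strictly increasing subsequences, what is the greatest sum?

45

Let S[i] be the best sum of a strictly increasing subsequence ending at i:
i:      0  1  2  3  4  5  6  7  8  9 10
x[i]:   9 15  4  9 18 14  3  7  1 18 14
S:      9 24  4 13 42 27  3 11  1 45 27
Maximum is 45 (e.g. 4 + 9 + 14 + 18).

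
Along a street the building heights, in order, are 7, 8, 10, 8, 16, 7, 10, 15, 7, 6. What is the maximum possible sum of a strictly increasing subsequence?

41

Let S[i] be the best sum of a strictly increasing subsequence ending at i:
i:      1  2  3  4  5  6  7  8  9 10
a[i]:   7  8 10  8 16  7 10 15  7  6
S:      7 15 25 15 41  7 25 40  7  6
Maximum is 41 (e.g. 7 + 8 + 10 + 16).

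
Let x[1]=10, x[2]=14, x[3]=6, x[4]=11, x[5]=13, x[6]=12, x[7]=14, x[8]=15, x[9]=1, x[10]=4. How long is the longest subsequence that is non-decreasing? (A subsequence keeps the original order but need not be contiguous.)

5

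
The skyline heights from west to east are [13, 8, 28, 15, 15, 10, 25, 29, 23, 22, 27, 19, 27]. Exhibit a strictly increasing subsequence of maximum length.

13, 15, 25, 29

Patience tails give the LIS length; then backtrack through the dp parents:
13 → extends → [13]
8 → replaces 13 → [8]
28 → extends → [8, 28]
15 → replaces 28 → [8, 15]
15 → already a tail → [8, 15]
10 → replaces 15 → [8, 10]
25 → extends → [8, 10, 25]
29 → extends → [8, 10, 25, 29]
23 → replaces 25 → [8, 10, 23, 29]
22 → replaces 23 → [8, 10, 22, 29]
27 → replaces 29 → [8, 10, 22, 27]
19 → replaces 22 → [8, 10, 19, 27]
27 → already a tail → [8, 10, 19, 27]
Length 4; one witness is 13, 15, 25, 29.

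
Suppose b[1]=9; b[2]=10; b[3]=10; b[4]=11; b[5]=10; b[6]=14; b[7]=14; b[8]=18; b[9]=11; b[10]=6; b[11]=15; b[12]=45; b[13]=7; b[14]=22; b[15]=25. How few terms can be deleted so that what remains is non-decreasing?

Fewest deletions = n − (longest non-decreasing subsequence).
i:      1  2  3  4  5  6  7  8  9 10 11 12 13 14 15
b[i]:   9 10 10 11 10 14 14 18 11  6 15 45  7 22 25
dp:     1  2  3  4  4  5  6  7  5  1  7  8  2  8  9
max dp = 9, so deletions = 15 − 9 = 6.

6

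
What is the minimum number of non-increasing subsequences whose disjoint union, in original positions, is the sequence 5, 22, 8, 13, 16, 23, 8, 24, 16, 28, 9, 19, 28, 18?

7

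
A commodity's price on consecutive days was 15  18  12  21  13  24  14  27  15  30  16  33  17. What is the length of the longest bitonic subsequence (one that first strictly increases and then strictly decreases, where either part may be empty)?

8

inc[i] = longest strictly increasing subsequence ending at i; dec[i] = longest strictly decreasing subsequence starting at i:
i:      1  2  3  4  5  6  7  8  9 10 11 12 13
a[i]:  15 18 12 21 13 24 14 27 15 30 16 33 17
inc:    1  2  1  3  2  4  3  5  4  6  5  7  6
dec:    2  2  1  2  1  2  1  2  1  2  1  2  1
Best peak at i=12 (value 33): inc=7, dec=2, length 7+2−1 = 8.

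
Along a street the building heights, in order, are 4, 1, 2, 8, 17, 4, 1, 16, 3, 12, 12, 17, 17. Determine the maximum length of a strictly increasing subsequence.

5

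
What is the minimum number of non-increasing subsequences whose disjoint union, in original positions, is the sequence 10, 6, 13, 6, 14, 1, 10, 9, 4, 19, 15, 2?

4

Place each on the leftmost legal pile:
10 → new pile 1 (tops now [10])
6 → pile 1 (tops now [6])
13 → new pile 2 (tops now [6, 13])
6 → pile 1 (tops now [6, 13])
14 → new pile 3 (tops now [6, 13, 14])
1 → pile 1 (tops now [1, 13, 14])
10 → pile 2 (tops now [1, 10, 14])
9 → pile 2 (tops now [1, 9, 14])
4 → pile 2 (tops now [1, 4, 14])
19 → new pile 4 (tops now [1, 4, 14, 19])
15 → pile 4 (tops now [1, 4, 14, 15])
2 → pile 2 (tops now [1, 2, 14, 15])
Four piles.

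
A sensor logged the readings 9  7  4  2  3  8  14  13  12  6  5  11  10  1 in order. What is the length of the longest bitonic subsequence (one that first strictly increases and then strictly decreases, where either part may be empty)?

inc[i] = longest strictly increasing subsequence ending at i; dec[i] = longest strictly decreasing subsequence starting at i:
i:      1  2  3  4  5  6  7  8  9 10 11 12 13 14
a[i]:   9  7  4  2  3  8 14 13 12  6  5 11 10  1
inc:    1  1  1  1  2  3  4  4  4  3  3  4  4  1
dec:    5  4  3  2  2  4  6  5  4  3  2  3  2  1
Best peak at i=7 (value 14): inc=4, dec=6, length 4+6−1 = 9.

9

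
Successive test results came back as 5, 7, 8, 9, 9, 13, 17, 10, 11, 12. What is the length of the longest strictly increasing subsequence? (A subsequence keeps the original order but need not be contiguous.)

Let dp[i] be the length of the longest such subsequence ending at index i:
i:      1  2  3  4  5  6  7  8  9 10
a[i]:   5  7  8  9  9 13 17 10 11 12
dp:     1  2  3  4  4  5  6  5  6  7
Maximum dp value is 7.

7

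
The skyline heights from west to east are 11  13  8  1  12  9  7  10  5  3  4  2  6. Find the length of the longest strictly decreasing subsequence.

Let dp[i] be the longest strictly decreasing subsequence ending at i:
i:      1  2  3  4  5  6  7  8  9 10 11 12 13
a[i]:  11 13  8  1 12  9  7 10  5  3  4  2  6
dp:     1  1  2  3  2  3  4  3  5  6  6  7  5
Maximum is 7.

7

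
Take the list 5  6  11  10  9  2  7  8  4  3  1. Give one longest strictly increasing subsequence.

Patience tails give the LIS length; then backtrack through the dp parents:
5 → extends → [5]
6 → extends → [5, 6]
11 → extends → [5, 6, 11]
10 → replaces 11 → [5, 6, 10]
9 → replaces 10 → [5, 6, 9]
2 → replaces 5 → [2, 6, 9]
7 → replaces 9 → [2, 6, 7]
8 → extends → [2, 6, 7, 8]
4 → replaces 6 → [2, 4, 7, 8]
3 → replaces 4 → [2, 3, 7, 8]
1 → replaces 2 → [1, 3, 7, 8]
Length 4; one witness is 5, 6, 7, 8.

5, 6, 7, 8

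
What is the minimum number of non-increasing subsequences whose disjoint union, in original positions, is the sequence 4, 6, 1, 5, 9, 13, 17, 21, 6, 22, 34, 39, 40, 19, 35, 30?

10

Place each on the leftmost legal pile:
4 → new pile 1 (tops now [4])
6 → new pile 2 (tops now [4, 6])
1 → pile 1 (tops now [1, 6])
5 → pile 2 (tops now [1, 5])
9 → new pile 3 (tops now [1, 5, 9])
13 → new pile 4 (tops now [1, 5, 9, 13])
17 → new pile 5 (tops now [1, 5, 9, 13, 17])
21 → new pile 6 (tops now [1, 5, 9, 13, 17, 21])
6 → pile 3 (tops now [1, 5, 6, 13, 17, 21])
22 → new pile 7 (tops now [1, 5, 6, 13, 17, 21, 22])
34 → new pile 8 (tops now [1, 5, 6, 13, 17, 21, 22, 34])
39 → new pile 9 (tops now [1, 5, 6, 13, 17, 21, 22, 34, 39])
40 → new pile 10 (tops now [1, 5, 6, 13, 17, 21, 22, 34, 39, 40])
19 → pile 6 (tops now [1, 5, 6, 13, 17, 19, 22, 34, 39, 40])
35 → pile 9 (tops now [1, 5, 6, 13, 17, 19, 22, 34, 35, 40])
30 → pile 8 (tops now [1, 5, 6, 13, 17, 19, 22, 30, 35, 40])
Ten piles.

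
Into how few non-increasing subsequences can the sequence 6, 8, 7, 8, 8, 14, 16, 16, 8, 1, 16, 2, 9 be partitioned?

5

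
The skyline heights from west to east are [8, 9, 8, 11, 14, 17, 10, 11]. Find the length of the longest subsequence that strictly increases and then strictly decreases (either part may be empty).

6

inc[i] = longest strictly increasing subsequence ending at i; dec[i] = longest strictly decreasing subsequence starting at i:
i:      1  2  3  4  5  6  7  8
a[i]:   8  9  8 11 14 17 10 11
inc:    1  2  1  3  4  5  3  4
dec:    1  2  1  2  2  2  1  1
Best peak at i=6 (value 17): inc=5, dec=2, length 5+2−1 = 6.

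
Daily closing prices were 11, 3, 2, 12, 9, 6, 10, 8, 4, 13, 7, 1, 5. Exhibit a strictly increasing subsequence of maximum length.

3, 9, 10, 13

Patience tails give the LIS length; then backtrack through the dp parents:
11 → extends → [11]
3 → replaces 11 → [3]
2 → replaces 3 → [2]
12 → extends → [2, 12]
9 → replaces 12 → [2, 9]
6 → replaces 9 → [2, 6]
10 → extends → [2, 6, 10]
8 → replaces 10 → [2, 6, 8]
4 → replaces 6 → [2, 4, 8]
13 → extends → [2, 4, 8, 13]
7 → replaces 8 → [2, 4, 7, 13]
1 → replaces 2 → [1, 4, 7, 13]
5 → replaces 7 → [1, 4, 5, 13]
Length 4; one witness is 3, 9, 10, 13.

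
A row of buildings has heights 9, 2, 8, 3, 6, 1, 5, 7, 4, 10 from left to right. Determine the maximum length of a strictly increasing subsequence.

5

Track the smallest tail for each achievable length (strict):
9 → extends → [9]
2 → replaces 9 → [2]
8 → extends → [2, 8]
3 → replaces 8 → [2, 3]
6 → extends → [2, 3, 6]
1 → replaces 2 → [1, 3, 6]
5 → replaces 6 → [1, 3, 5]
7 → extends → [1, 3, 5, 7]
4 → replaces 5 → [1, 3, 4, 7]
10 → extends → [1, 3, 4, 7, 10]
Five tails, so the longest strictly increasing subsequence has length 5 (e.g. 2, 3, 6, 7, 10).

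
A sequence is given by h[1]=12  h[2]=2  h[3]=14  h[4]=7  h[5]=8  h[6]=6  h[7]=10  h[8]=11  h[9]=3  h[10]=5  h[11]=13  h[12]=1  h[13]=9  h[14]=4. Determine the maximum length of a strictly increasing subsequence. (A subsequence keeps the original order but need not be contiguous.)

Track the smallest tail for each achievable length (strict):
12 → extends → [12]
2 → replaces 12 → [2]
14 → extends → [2, 14]
7 → replaces 14 → [2, 7]
8 → extends → [2, 7, 8]
6 → replaces 7 → [2, 6, 8]
10 → extends → [2, 6, 8, 10]
11 → extends → [2, 6, 8, 10, 11]
3 → replaces 6 → [2, 3, 8, 10, 11]
5 → replaces 8 → [2, 3, 5, 10, 11]
13 → extends → [2, 3, 5, 10, 11, 13]
1 → replaces 2 → [1, 3, 5, 10, 11, 13]
9 → replaces 10 → [1, 3, 5, 9, 11, 13]
4 → replaces 5 → [1, 3, 4, 9, 11, 13]
Six tails, so the longest strictly increasing subsequence has length 6 (e.g. 2, 7, 8, 10, 11, 13).

6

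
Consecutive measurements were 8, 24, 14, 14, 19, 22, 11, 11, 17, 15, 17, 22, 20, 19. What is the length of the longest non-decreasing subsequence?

Let dp[i] be the length of the longest such subsequence ending at index i:
i:      1  2  3  4  5  6  7  8  9 10 11 12 13 14
a[i]:   8 24 14 14 19 22 11 11 17 15 17 22 20 19
dp:     1  2  2  3  4  5  2  3  4  4  5  6  6  6
Maximum dp value is 6.

6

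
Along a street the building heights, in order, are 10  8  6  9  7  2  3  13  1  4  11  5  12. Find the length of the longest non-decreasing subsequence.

Let dp[i] be the length of the longest such subsequence ending at index i:
i:      1  2  3  4  5  6  7  8  9 10 11 12 13
a[i]:  10  8  6  9  7  2  3 13  1  4 11  5 12
dp:     1  1  1  2  2  1  2  3  1  3  4  4  5
Maximum dp value is 5.

5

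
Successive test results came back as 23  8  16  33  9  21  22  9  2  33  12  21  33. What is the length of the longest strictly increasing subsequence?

Let dp[i] be the length of the longest such subsequence ending at index i:
i:      1  2  3  4  5  6  7  8  9 10 11 12 13
a[i]:  23  8 16 33  9 21 22  9  2 33 12 21 33
dp:     1  1  2  3  2  3  4  2  1  5  3  4  5
Maximum dp value is 5.

5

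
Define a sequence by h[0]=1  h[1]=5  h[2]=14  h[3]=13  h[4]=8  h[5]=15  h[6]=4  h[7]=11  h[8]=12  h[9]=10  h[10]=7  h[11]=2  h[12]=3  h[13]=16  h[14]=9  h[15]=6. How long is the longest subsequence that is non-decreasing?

6

Track the smallest tail for each achievable length (allowing ties):
1 → extends → [1]
5 → extends → [1, 5]
14 → extends → [1, 5, 14]
13 → replaces 14 → [1, 5, 13]
8 → replaces 13 → [1, 5, 8]
15 → extends → [1, 5, 8, 15]
4 → replaces 5 → [1, 4, 8, 15]
11 → replaces 15 → [1, 4, 8, 11]
12 → extends → [1, 4, 8, 11, 12]
10 → replaces 11 → [1, 4, 8, 10, 12]
7 → replaces 8 → [1, 4, 7, 10, 12]
2 → replaces 4 → [1, 2, 7, 10, 12]
3 → replaces 7 → [1, 2, 3, 10, 12]
16 → extends → [1, 2, 3, 10, 12, 16]
9 → replaces 10 → [1, 2, 3, 9, 12, 16]
6 → replaces 9 → [1, 2, 3, 6, 12, 16]
Six tails, so the longest non-decreasing subsequence has length 6 (e.g. 1, 5, 8, 11, 12, 16).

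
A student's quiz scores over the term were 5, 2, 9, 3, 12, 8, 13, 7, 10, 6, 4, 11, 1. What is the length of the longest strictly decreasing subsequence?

6

Negate each value so 'decreasing' becomes 'increasing', then run patience tails on the negated sequence:
-5 → extends → [-5]
-2 → extends → [-5, -2]
-9 → replaces -5 → [-9, -2]
-3 → replaces -2 → [-9, -3]
-12 → replaces -9 → [-12, -3]
-8 → replaces -3 → [-12, -8]
-13 → replaces -12 → [-13, -8]
-7 → extends → [-13, -8, -7]
-10 → replaces -8 → [-13, -10, -7]
-6 → extends → [-13, -10, -7, -6]
-4 → extends → [-13, -10, -7, -6, -4]
-11 → replaces -10 → [-13, -11, -7, -6, -4]
-1 → extends → [-13, -11, -7, -6, -4, -1]
Six tails, so the longest strictly decreasing subsequence of the original has length 6.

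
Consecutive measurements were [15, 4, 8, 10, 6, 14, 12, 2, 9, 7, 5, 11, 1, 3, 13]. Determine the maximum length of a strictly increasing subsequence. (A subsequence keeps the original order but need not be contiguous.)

5

Let dp[i] be the length of the longest such subsequence ending at index i:
i:      1  2  3  4  5  6  7  8  9 10 11 12 13 14 15
a[i]:  15  4  8 10  6 14 12  2  9  7  5 11  1  3 13
dp:     1  1  2  3  2  4  4  1  3  3  2  4  1  2  5
Maximum dp value is 5.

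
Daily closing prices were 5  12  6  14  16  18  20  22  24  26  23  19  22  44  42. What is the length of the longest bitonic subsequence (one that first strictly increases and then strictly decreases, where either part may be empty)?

11

inc[i] = longest strictly increasing subsequence ending at i; dec[i] = longest strictly decreasing subsequence starting at i:
i:      1  2  3  4  5  6  7  8  9 10 11 12 13 14 15
a[i]:   5 12  6 14 16 18 20 22 24 26 23 19 22 44 42
inc:    1  2  2  3  4  5  6  7  8  9  8  6  7 10 10
dec:    1  2  1  1  1  1  2  2  3  3  2  1  1  2  1
Best peak at i=10 (value 26): inc=9, dec=3, length 9+3−1 = 11.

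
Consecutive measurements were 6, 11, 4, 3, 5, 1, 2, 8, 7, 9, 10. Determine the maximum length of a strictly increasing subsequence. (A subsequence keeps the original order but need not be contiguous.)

5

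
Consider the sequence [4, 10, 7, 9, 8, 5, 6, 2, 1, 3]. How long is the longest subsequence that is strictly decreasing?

6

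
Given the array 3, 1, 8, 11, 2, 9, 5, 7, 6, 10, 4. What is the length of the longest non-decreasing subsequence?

Track the smallest tail for each achievable length (allowing ties):
3 → extends → [3]
1 → replaces 3 → [1]
8 → extends → [1, 8]
11 → extends → [1, 8, 11]
2 → replaces 8 → [1, 2, 11]
9 → replaces 11 → [1, 2, 9]
5 → replaces 9 → [1, 2, 5]
7 → extends → [1, 2, 5, 7]
6 → replaces 7 → [1, 2, 5, 6]
10 → extends → [1, 2, 5, 6, 10]
4 → replaces 5 → [1, 2, 4, 6, 10]
Five tails, so the longest non-decreasing subsequence has length 5 (e.g. 1, 2, 5, 7, 10).

5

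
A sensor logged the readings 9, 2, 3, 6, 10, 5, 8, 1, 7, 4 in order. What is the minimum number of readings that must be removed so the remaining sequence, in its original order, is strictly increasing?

6

Fewest deletions = n − (longest strictly increasing subsequence).
Patience tails:
9 → extends → [9]
2 → replaces 9 → [2]
3 → extends → [2, 3]
6 → extends → [2, 3, 6]
10 → extends → [2, 3, 6, 10]
5 → replaces 6 → [2, 3, 5, 10]
8 → replaces 10 → [2, 3, 5, 8]
1 → replaces 2 → [1, 3, 5, 8]
7 → replaces 8 → [1, 3, 5, 7]
4 → replaces 5 → [1, 3, 4, 7]
Longest strictly increasing subsequence has length 4, so deletions = 10 − 4 = 6.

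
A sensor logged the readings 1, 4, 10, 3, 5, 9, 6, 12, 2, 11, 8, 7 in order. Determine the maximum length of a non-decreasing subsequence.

Track the smallest tail for each achievable length (allowing ties):
1 → extends → [1]
4 → extends → [1, 4]
10 → extends → [1, 4, 10]
3 → replaces 4 → [1, 3, 10]
5 → replaces 10 → [1, 3, 5]
9 → extends → [1, 3, 5, 9]
6 → replaces 9 → [1, 3, 5, 6]
12 → extends → [1, 3, 5, 6, 12]
2 → replaces 3 → [1, 2, 5, 6, 12]
11 → replaces 12 → [1, 2, 5, 6, 11]
8 → replaces 11 → [1, 2, 5, 6, 8]
7 → replaces 8 → [1, 2, 5, 6, 7]
Five tails, so the longest non-decreasing subsequence has length 5 (e.g. 1, 4, 5, 9, 12).

5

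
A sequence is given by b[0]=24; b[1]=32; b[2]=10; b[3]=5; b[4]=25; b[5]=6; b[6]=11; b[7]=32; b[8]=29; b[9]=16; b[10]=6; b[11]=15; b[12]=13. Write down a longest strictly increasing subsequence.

Patience tails give the LIS length; then backtrack through the dp parents:
24 → extends → [24]
32 → extends → [24, 32]
10 → replaces 24 → [10, 32]
5 → replaces 10 → [5, 32]
25 → replaces 32 → [5, 25]
6 → replaces 25 → [5, 6]
11 → extends → [5, 6, 11]
32 → extends → [5, 6, 11, 32]
29 → replaces 32 → [5, 6, 11, 29]
16 → replaces 29 → [5, 6, 11, 16]
6 → already a tail → [5, 6, 11, 16]
15 → replaces 16 → [5, 6, 11, 15]
13 → replaces 15 → [5, 6, 11, 13]
Length 4; one witness is 5, 6, 11, 32.

5, 6, 11, 32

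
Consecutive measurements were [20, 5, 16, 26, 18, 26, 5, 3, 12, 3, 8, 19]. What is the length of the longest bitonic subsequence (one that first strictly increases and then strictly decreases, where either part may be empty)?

6

inc[i] = longest strictly increasing subsequence ending at i; dec[i] = longest strictly decreasing subsequence starting at i:
i:      1  2  3  4  5  6  7  8  9 10 11 12
a[i]:  20  5 16 26 18 26  5  3 12  3  8 19
inc:    1  1  2  3  3  4  1  1  2  1  2  4
dec:    4  2  3  4  3  3  2  1  2  1  1  1
Best peak at i=4 (value 26): inc=3, dec=4, length 3+4−1 = 6.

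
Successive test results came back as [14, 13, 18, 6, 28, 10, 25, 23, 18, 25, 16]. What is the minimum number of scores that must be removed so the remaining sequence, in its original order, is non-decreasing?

Fewest deletions = n − (longest non-decreasing subsequence).
i:      1  2  3  4  5  6  7  8  9 10 11
a[i]:  14 13 18  6 28 10 25 23 18 25 16
dp:     1  1  2  1  3  2  3  3  3  4  3
max dp = 4, so deletions = 11 − 4 = 7.

7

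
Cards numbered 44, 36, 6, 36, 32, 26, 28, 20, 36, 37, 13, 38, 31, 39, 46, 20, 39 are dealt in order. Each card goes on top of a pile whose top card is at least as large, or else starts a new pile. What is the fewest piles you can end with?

Place each on the leftmost legal pile:
44 → new pile 1 (tops now [44])
36 → pile 1 (tops now [36])
6 → pile 1 (tops now [6])
36 → new pile 2 (tops now [6, 36])
32 → pile 2 (tops now [6, 32])
26 → pile 2 (tops now [6, 26])
28 → new pile 3 (tops now [6, 26, 28])
20 → pile 2 (tops now [6, 20, 28])
36 → new pile 4 (tops now [6, 20, 28, 36])
37 → new pile 5 (tops now [6, 20, 28, 36, 37])
13 → pile 2 (tops now [6, 13, 28, 36, 37])
38 → new pile 6 (tops now [6, 13, 28, 36, 37, 38])
31 → pile 4 (tops now [6, 13, 28, 31, 37, 38])
39 → new pile 7 (tops now [6, 13, 28, 31, 37, 38, 39])
46 → new pile 8 (tops now [6, 13, 28, 31, 37, 38, 39, 46])
20 → pile 3 (tops now [6, 13, 20, 31, 37, 38, 39, 46])
39 → pile 7 (tops now [6, 13, 20, 31, 37, 38, 39, 46])
Eight piles.

8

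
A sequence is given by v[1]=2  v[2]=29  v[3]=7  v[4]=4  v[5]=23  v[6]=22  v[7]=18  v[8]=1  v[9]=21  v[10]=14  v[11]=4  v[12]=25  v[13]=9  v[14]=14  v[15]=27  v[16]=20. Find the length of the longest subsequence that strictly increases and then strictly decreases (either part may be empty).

7

inc[i] = longest strictly increasing subsequence ending at i; dec[i] = longest strictly decreasing subsequence starting at i:
i:      1  2  3  4  5  6  7  8  9 10 11 12 13 14 15 16
v[i]:   2 29  7  4 23 22 18  1 21 14  4 25  9 14 27 20
inc:    1  2  2  2  3  3  3  1  4  3  2  5  3  4  6  5
dec:    2  6  3  2  5  4  3  1  3  2  1  2  1  1  2  1
Best peak at i=2 (value 29): inc=2, dec=6, length 2+6−1 = 7.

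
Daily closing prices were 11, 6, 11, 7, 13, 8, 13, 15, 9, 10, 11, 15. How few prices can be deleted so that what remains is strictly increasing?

5

Fewest deletions = n − (longest strictly increasing subsequence).
Patience tails:
11 → extends → [11]
6 → replaces 11 → [6]
11 → extends → [6, 11]
7 → replaces 11 → [6, 7]
13 → extends → [6, 7, 13]
8 → replaces 13 → [6, 7, 8]
13 → extends → [6, 7, 8, 13]
15 → extends → [6, 7, 8, 13, 15]
9 → replaces 13 → [6, 7, 8, 9, 15]
10 → replaces 15 → [6, 7, 8, 9, 10]
11 → extends → [6, 7, 8, 9, 10, 11]
15 → extends → [6, 7, 8, 9, 10, 11, 15]
Longest strictly increasing subsequence has length 7, so deletions = 12 − 7 = 5.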